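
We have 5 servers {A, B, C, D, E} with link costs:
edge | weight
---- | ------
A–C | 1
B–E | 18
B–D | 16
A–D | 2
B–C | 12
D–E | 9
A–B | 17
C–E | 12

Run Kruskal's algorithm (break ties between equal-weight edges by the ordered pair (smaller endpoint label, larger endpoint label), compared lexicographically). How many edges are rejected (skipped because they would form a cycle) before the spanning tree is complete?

0

Kruskal's algorithm — process edges by increasing weight (ties by edge label):
A–C (1): add — endpoints in different components.
A–D (2): add — endpoints in different components.
D–E (9): add — endpoints in different components.
B–C (12): add — endpoints in different components.
Edges rejected before the tree was complete: 0.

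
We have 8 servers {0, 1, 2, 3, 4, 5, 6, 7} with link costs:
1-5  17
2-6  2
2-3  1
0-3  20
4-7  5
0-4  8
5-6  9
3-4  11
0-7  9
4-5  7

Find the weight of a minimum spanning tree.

49

Prim's algorithm from 7:
Step 1: frontier [4-7 5, 0-7 9] → take 4-7 (5); add 4.
Step 2: frontier [4-5 7, 0-4 8, 3-4 11, 0-7 9] → take 4-5 (7); add 5.
Step 3: frontier [0-4 8, 3-4 11, 5-6 9, 1-5 17, 0-7 9] → take 0-4 (8); add 0.
Step 4: frontier [0-3 20, 3-4 11, 5-6 9, 1-5 17] → take 5-6 (9); add 6.
Step 5: frontier [0-3 20, 3-4 11, 1-5 17, 2-6 2] → take 2-6 (2); add 2.
Step 6: frontier [0-3 20, 2-3 1, 3-4 11, 1-5 17] → take 2-3 (1); add 3.
Step 7: frontier [1-5 17] → take 1-5 (17); add 1.
MST edges: 4-7, 4-5, 0-4, 5-6, 2-6, 2-3, 1-5; total weight 5+7+8+9+2+1+17 = 49.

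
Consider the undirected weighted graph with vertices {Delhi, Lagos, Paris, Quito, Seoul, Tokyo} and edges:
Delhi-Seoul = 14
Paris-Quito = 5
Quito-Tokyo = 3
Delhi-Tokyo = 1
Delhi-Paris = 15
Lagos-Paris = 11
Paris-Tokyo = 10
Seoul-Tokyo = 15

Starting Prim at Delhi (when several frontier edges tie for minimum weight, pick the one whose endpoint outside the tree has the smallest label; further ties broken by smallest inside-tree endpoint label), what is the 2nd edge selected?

Prim, starting at Delhi.
Step 1: frontier [Delhi-Tokyo 1, Delhi-Seoul 14, Delhi-Paris 15] → take Delhi-Tokyo (1); add Tokyo.
Step 2: frontier [Delhi-Seoul 14, Delhi-Paris 15, Quito-Tokyo 3, Paris-Tokyo 10, Seoul-Tokyo 15] → take Quito-Tokyo (3); add Quito.
Step 3: frontier [Delhi-Seoul 14, Delhi-Paris 15, Paris-Quito 5, Paris-Tokyo 10, Seoul-Tokyo 15] → take Paris-Quito (5); add Paris.
Step 4: frontier [Delhi-Seoul 14, Lagos-Paris 11, Seoul-Tokyo 15] → take Lagos-Paris (11); add Lagos.
Step 5: frontier [Delhi-Seoul 14, Seoul-Tokyo 15] → take Delhi-Seoul (14); add Seoul.
The 2nd edge added is Quito-Tokyo.

Quito-Tokyo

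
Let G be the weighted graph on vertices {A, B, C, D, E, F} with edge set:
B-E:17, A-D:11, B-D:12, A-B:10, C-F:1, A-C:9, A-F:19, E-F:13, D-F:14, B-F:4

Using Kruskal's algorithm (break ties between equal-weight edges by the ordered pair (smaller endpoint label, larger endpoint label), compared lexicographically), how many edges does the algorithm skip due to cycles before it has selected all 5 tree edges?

2

Kruskal: consider edges lightest-first.
C-F (1): add — endpoints in different components.
B-F (4): add — endpoints in different components.
A-C (9): add — endpoints in different components.
A-B (10): skip — A and B already connected.
A-D (11): add — endpoints in different components.
B-D (12): skip — B and D already connected.
E-F (13): add — endpoints in different components.
Edges rejected before the tree was complete: 2.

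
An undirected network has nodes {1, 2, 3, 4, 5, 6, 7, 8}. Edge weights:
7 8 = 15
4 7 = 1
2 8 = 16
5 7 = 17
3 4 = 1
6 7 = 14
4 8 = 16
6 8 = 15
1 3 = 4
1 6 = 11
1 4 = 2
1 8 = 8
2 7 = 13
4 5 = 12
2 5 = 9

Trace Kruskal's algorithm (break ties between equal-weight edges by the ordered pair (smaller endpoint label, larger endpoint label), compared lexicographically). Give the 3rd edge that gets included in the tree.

1-4

Kruskal: consider edges lightest-first.
3 4 (1): add — endpoints in different components.
4 7 (1): add — endpoints in different components.
1 4 (2): add — endpoints in different components.
1 3 (4): skip — 1 and 3 already connected.
1 8 (8): add — endpoints in different components.
2 5 (9): add — endpoints in different components.
1 6 (11): add — endpoints in different components.
4 5 (12): add — endpoints in different components.
The 3rd edge added is 1 4.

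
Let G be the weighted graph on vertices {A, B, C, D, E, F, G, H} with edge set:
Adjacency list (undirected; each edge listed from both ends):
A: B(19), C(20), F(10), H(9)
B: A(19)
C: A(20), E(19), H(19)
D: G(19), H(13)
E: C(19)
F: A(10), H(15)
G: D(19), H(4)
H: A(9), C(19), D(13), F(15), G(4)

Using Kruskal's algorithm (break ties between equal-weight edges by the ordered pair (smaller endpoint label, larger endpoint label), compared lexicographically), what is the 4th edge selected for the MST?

D-H

Kruskal's algorithm — process edges by increasing weight (ties by edge label):
G—H (4): add — endpoints in different components.
A—H (9): add — endpoints in different components.
A—F (10): add — endpoints in different components.
D—H (13): add — endpoints in different components.
F—H (15): skip — F and H already connected.
A—B (19): add — endpoints in different components.
C—E (19): add — endpoints in different components.
C—H (19): add — endpoints in different components.
The 4th edge added is D—H.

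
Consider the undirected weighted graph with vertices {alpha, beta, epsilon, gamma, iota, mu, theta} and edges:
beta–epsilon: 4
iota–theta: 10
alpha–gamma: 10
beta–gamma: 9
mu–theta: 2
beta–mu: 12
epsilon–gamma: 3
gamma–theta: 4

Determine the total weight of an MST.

33

Kruskal's algorithm — process edges by increasing weight (ties by edge label):
mu–theta (2): add. Components now {iota} {mu,theta} {epsilon} {beta} {gamma} {alpha}
epsilon–gamma (3): add. Components now {iota} {mu,theta} {epsilon,gamma} {beta} {alpha}
beta–epsilon (4): add. Components now {iota} {mu,theta} {beta,epsilon,gamma} {alpha}
gamma–theta (4): add. Components now {iota} {beta,epsilon,gamma,mu,theta} {alpha}
beta–gamma (9): skip — beta and gamma already connected.
alpha–gamma (10): add. Components now {iota} {alpha,beta,epsilon,gamma,mu,theta}
iota–theta (10): add. Components now {alpha,beta,epsilon,gamma,iota,mu,theta}
MST edges: mu–theta, epsilon–gamma, beta–epsilon, gamma–theta, alpha–gamma, iota–theta; total weight 2+3+4+4+10+10 = 33.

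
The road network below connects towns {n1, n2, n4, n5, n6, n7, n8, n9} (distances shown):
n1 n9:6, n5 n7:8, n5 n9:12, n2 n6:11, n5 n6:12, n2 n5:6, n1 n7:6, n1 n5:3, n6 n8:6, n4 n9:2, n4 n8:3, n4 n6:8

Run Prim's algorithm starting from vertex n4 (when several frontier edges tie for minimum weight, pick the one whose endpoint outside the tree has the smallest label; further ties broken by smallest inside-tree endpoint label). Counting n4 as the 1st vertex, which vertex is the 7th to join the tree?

n6

Grow the tree from n4 using Prim:
Step 1: frontier [n4 n9 2, n4 n8 3, n4 n6 8] → take n4 n9 (2); add n9.
Step 2: frontier [n4 n8 3, n4 n6 8, n1 n9 6, n5 n9 12] → take n4 n8 (3); add n8.
Step 3: frontier [n4 n6 8, n6 n8 6, n1 n9 6, n5 n9 12] → take n1 n9 (6); add n1.
Step 4: frontier [n1 n5 3, n1 n7 6, n4 n6 8, n6 n8 6, n5 n9 12] → take n1 n5 (3); add n5.
Step 5: frontier [n1 n7 6, n4 n6 8, n2 n5 6, n5 n7 8, n5 n6 12, n6 n8 6] → take n2 n5 (6); add n2.
Step 6: frontier [n1 n7 6, n2 n6 11, n4 n6 8, n5 n7 8, n5 n6 12, n6 n8 6] → take n6 n8 (6); add n6.
Step 7: frontier [n1 n7 6, n5 n7 8] → take n1 n7 (6); add n7.
Vertex order: n4, n9, n8, n1, n5, n2, n6, n7. The 7th vertex is n6.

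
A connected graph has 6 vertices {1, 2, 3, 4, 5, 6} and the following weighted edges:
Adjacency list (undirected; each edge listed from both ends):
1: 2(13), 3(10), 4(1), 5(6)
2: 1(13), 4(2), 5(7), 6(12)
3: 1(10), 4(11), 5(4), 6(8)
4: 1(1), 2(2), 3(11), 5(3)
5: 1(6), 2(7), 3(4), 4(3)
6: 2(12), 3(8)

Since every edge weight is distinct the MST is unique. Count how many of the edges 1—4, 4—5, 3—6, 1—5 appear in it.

3

Kruskal's algorithm — process edges by increasing weight (ties by edge label):
1—4 (1): add — endpoints in different components.
2—4 (2): add — endpoints in different components.
4—5 (3): add — endpoints in different components.
3—5 (4): add — endpoints in different components.
1—5 (6): skip — 1 and 5 already connected.
2—5 (7): skip — 2 and 5 already connected.
3—6 (8): add — endpoints in different components.
MST edge set: {1—4, 2—4, 4—5, 3—5, 3—6}.
Of the listed edges, {1—4, 4—5, 3—6} are in the MST → 3.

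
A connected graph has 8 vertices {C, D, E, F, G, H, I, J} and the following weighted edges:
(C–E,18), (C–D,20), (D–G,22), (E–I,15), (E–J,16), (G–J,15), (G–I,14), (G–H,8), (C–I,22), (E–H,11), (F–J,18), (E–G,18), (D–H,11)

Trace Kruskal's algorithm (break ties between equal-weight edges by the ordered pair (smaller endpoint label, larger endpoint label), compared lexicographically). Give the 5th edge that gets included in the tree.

Sort edges by weight, then run Kruskal:
G–H (8): add — endpoints in different components.
D–H (11): add — endpoints in different components.
E–H (11): add — endpoints in different components.
G–I (14): add — endpoints in different components.
E–I (15): skip — E and I already connected.
G–J (15): add — endpoints in different components.
E–J (16): skip — E and J already connected.
C–E (18): add — endpoints in different components.
E–G (18): skip — E and G already connected.
F–J (18): add — endpoints in different components.
The 5th edge added is G–J.

G-J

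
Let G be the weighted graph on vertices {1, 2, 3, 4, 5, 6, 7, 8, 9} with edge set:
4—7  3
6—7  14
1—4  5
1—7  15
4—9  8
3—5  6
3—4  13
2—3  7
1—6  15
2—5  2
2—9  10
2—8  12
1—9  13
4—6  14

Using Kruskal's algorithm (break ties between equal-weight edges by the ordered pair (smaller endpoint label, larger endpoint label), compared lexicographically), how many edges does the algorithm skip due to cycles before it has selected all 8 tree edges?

3

Kruskal's algorithm — process edges by increasing weight (ties by edge label):
2—5 (2): add — endpoints in different components.
4—7 (3): add — endpoints in different components.
1—4 (5): add — endpoints in different components.
3—5 (6): add — endpoints in different components.
2—3 (7): skip — 2 and 3 already connected.
4—9 (8): add — endpoints in different components.
2—9 (10): add — endpoints in different components.
2—8 (12): add — endpoints in different components.
1—9 (13): skip — 1 and 9 already connected.
3—4 (13): skip — 3 and 4 already connected.
4—6 (14): add — endpoints in different components.
Edges rejected before the tree was complete: 3.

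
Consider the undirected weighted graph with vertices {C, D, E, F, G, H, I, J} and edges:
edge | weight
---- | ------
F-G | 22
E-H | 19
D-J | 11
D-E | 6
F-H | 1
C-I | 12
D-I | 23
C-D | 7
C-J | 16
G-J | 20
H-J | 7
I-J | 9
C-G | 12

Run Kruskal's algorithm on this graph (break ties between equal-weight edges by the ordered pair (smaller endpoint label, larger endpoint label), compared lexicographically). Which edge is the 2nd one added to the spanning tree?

Kruskal: consider edges lightest-first.
F-H (1): add — endpoints in different components.
D-E (6): add — endpoints in different components.
C-D (7): add — endpoints in different components.
H-J (7): add — endpoints in different components.
I-J (9): add — endpoints in different components.
D-J (11): add — endpoints in different components.
C-G (12): add — endpoints in different components.
The 2nd edge added is D-E.

D-E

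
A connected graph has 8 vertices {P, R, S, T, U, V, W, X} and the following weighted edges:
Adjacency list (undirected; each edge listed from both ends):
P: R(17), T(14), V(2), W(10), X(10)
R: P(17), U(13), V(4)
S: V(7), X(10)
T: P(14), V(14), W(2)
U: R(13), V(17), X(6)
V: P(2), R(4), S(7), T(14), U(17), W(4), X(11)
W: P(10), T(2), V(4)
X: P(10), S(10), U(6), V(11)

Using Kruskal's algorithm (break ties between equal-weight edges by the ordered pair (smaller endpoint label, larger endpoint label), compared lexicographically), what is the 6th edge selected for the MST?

S-V

Kruskal's algorithm — process edges by increasing weight (ties by edge label):
P V (2): add — endpoints in different components.
T W (2): add — endpoints in different components.
R V (4): add — endpoints in different components.
V W (4): add — endpoints in different components.
U X (6): add — endpoints in different components.
S V (7): add — endpoints in different components.
P W (10): skip — W and P already connected.
P X (10): add — endpoints in different components.
The 6th edge added is S V.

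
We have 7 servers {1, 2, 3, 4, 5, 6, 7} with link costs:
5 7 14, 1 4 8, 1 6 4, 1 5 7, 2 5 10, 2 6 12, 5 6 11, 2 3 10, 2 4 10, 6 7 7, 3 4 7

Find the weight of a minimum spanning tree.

Kruskal: consider edges lightest-first.
1 6 (4): add — endpoints in different components.
1 5 (7): add — endpoints in different components.
3 4 (7): add — endpoints in different components.
6 7 (7): add — endpoints in different components.
1 4 (8): add — endpoints in different components.
2 3 (10): add — endpoints in different components.
MST edges: 1 6, 1 5, 3 4, 6 7, 1 4, 2 3; total weight 4+7+7+7+8+10 = 43.

43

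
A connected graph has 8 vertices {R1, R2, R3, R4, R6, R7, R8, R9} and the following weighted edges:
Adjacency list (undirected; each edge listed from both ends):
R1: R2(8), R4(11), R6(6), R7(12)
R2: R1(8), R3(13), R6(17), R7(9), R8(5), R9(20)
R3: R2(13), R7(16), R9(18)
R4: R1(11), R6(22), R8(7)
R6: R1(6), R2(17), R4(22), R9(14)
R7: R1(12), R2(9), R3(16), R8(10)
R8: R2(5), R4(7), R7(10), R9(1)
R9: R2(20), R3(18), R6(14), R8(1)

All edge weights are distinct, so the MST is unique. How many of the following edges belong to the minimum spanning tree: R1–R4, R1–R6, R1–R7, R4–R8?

Kruskal's algorithm — process edges by increasing weight (ties by edge label):
R8–R9 (1): add — endpoints in different components.
R2–R8 (5): add — endpoints in different components.
R1–R6 (6): add — endpoints in different components.
R4–R8 (7): add — endpoints in different components.
R1–R2 (8): add — endpoints in different components.
R2–R7 (9): add — endpoints in different components.
R7–R8 (10): skip — R7 and R8 already connected.
R1–R4 (11): skip — R4 and R1 already connected.
R1–R7 (12): skip — R7 and R1 already connected.
R2–R3 (13): add — endpoints in different components.
MST edge set: {R8–R9, R2–R8, R1–R6, R4–R8, R1–R2, R2–R7, R2–R3}.
Of the listed edges, {R1–R6, R4–R8} are in the MST → 2.

2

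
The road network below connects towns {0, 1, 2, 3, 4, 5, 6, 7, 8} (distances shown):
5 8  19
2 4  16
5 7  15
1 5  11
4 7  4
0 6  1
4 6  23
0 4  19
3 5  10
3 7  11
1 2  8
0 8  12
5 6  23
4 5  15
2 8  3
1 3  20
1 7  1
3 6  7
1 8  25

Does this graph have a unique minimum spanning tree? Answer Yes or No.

No

Sort edges by weight, then run Kruskal:
0 6 (1): add — endpoints in different components.
1 7 (1): add — endpoints in different components.
2 8 (3): add — endpoints in different components.
4 7 (4): add — endpoints in different components.
3 6 (7): add — endpoints in different components.
1 2 (8): add — endpoints in different components.
3 5 (10): add — endpoints in different components.
1 5 (11): add — endpoints in different components.
Non-tree edge 3 7 has weight 11, equal to the heaviest edge on its tree cycle — swapping gives another MST of the same weight. Not unique.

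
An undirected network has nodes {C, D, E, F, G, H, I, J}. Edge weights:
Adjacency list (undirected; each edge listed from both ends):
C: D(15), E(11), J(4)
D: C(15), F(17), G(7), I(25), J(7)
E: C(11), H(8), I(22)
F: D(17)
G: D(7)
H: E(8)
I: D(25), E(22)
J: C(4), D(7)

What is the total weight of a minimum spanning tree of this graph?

76

Kruskal's algorithm — process edges by increasing weight (ties by edge label):
C–J (4): add — endpoints in different components.
D–G (7): add — endpoints in different components.
D–J (7): add — endpoints in different components.
E–H (8): add — endpoints in different components.
C–E (11): add — endpoints in different components.
C–D (15): skip — C and D already connected.
D–F (17): add — endpoints in different components.
E–I (22): add — endpoints in different components.
MST edges: C–J, D–G, D–J, E–H, C–E, D–F, E–I; total weight 4+7+7+8+11+17+22 = 76.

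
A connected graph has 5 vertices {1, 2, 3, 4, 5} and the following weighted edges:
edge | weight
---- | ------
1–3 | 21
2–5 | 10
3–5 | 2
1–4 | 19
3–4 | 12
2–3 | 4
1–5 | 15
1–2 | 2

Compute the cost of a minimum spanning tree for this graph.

Kruskal: consider edges lightest-first.
1–2 (2): add. Components now {1,2} {3} {4} {5}
3–5 (2): add. Components now {1,2} {3,5} {4}
2–3 (4): add. Components now {1,2,3,5} {4}
2–5 (10): skip — 2 and 5 already connected.
3–4 (12): add. Components now {1,2,3,4,5}
MST edges: 1–2, 3–5, 2–3, 3–4; total weight 2+2+4+12 = 20.

20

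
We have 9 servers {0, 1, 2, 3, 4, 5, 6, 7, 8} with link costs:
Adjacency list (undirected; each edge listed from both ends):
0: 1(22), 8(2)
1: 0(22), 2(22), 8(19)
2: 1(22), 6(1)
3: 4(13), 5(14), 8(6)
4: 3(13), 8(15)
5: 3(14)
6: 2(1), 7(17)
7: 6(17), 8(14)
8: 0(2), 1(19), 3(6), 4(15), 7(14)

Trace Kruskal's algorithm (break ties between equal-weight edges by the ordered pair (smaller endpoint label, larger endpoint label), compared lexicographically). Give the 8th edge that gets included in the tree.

Kruskal's algorithm — process edges by increasing weight (ties by edge label):
2–6 (1): add — endpoints in different components.
0–8 (2): add — endpoints in different components.
3–8 (6): add — endpoints in different components.
3–4 (13): add — endpoints in different components.
3–5 (14): add — endpoints in different components.
7–8 (14): add — endpoints in different components.
4–8 (15): skip — 4 and 8 already connected.
6–7 (17): add — endpoints in different components.
1–8 (19): add — endpoints in different components.
The 8th edge added is 1–8.

1-8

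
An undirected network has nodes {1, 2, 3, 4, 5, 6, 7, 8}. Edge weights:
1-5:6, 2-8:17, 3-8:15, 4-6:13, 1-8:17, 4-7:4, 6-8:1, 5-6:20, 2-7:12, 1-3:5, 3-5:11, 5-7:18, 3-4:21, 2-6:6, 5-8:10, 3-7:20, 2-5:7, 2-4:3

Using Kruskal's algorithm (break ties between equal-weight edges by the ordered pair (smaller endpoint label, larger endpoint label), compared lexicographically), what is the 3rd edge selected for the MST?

Kruskal: consider edges lightest-first.
6-8 (1): add — endpoints in different components.
2-4 (3): add — endpoints in different components.
4-7 (4): add — endpoints in different components.
1-3 (5): add — endpoints in different components.
1-5 (6): add — endpoints in different components.
2-6 (6): add — endpoints in different components.
2-5 (7): add — endpoints in different components.
The 3rd edge added is 4-7.

4-7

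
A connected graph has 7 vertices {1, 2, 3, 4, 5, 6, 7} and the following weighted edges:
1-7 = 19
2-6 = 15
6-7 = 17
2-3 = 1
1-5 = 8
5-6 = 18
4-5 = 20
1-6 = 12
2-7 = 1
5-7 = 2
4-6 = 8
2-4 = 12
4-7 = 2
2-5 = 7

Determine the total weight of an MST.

Prim's algorithm from 2:
Step 1: frontier [2-3 1, 2-7 1, 2-5 7, 2-4 12, 2-6 15] → take 2-3 (1); add 3.
Step 2: frontier [2-7 1, 2-5 7, 2-4 12, 2-6 15] → take 2-7 (1); add 7.
Step 3: frontier [2-5 7, 2-4 12, 2-6 15, 4-7 2, 5-7 2, 6-7 17, 1-7 19] → take 4-7 (2); add 4.
Step 4: frontier [2-5 7, 2-6 15, 4-6 8, 4-5 20, 5-7 2, 6-7 17, 1-7 19] → take 5-7 (2); add 5.
Step 5: frontier [2-6 15, 4-6 8, 1-5 8, 5-6 18, 6-7 17, 1-7 19] → take 1-5 (8); add 1.
Step 6: frontier [1-6 12, 2-6 15, 4-6 8, 5-6 18, 6-7 17] → take 4-6 (8); add 6.
MST edges: 2-3, 2-7, 4-7, 5-7, 1-5, 4-6; total weight 1+1+2+2+8+8 = 22.

22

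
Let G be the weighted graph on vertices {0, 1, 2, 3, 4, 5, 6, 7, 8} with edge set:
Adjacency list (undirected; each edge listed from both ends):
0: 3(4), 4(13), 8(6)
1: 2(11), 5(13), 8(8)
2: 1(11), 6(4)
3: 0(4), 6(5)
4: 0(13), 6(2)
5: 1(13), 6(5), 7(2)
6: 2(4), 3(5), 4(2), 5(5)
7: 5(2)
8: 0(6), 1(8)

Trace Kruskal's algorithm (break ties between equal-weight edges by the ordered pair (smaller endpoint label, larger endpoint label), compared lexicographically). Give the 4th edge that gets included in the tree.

2-6

Kruskal's algorithm — process edges by increasing weight (ties by edge label):
4 6 (2): add — endpoints in different components.
5 7 (2): add — endpoints in different components.
0 3 (4): add — endpoints in different components.
2 6 (4): add — endpoints in different components.
3 6 (5): add — endpoints in different components.
5 6 (5): add — endpoints in different components.
0 8 (6): add — endpoints in different components.
1 8 (8): add — endpoints in different components.
The 4th edge added is 2 6.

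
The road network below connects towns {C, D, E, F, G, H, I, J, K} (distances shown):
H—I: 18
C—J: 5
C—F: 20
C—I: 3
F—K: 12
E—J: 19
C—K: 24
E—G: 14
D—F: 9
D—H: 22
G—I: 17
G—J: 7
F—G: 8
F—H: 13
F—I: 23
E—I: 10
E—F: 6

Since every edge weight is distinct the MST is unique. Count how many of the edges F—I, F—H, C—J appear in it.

2

Kruskal's algorithm — process edges by increasing weight (ties by edge label):
C—I (3): add — endpoints in different components.
C—J (5): add — endpoints in different components.
E—F (6): add — endpoints in different components.
G—J (7): add — endpoints in different components.
F—G (8): add — endpoints in different components.
D—F (9): add — endpoints in different components.
E—I (10): skip — E and I already connected.
F—K (12): add — endpoints in different components.
F—H (13): add — endpoints in different components.
MST edge set: {C—I, C—J, E—F, G—J, F—G, D—F, F—K, F—H}.
Of the listed edges, {F—H, C—J} are in the MST → 2.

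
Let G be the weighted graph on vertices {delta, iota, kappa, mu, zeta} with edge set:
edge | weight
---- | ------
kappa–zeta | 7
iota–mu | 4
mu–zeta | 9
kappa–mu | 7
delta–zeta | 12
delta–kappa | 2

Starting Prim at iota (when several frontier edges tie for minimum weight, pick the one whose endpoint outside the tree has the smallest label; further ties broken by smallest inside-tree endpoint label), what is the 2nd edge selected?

Grow the tree from iota using Prim:
Step 1: cheapest edge leaving the tree is iota–mu (4); add mu.
Step 2: cheapest edge leaving the tree is kappa–mu (7); add kappa.
Step 3: cheapest edge leaving the tree is delta–kappa (2); add delta.
Step 4: cheapest edge leaving the tree is kappa–zeta (7); add zeta.
The 2nd edge added is kappa–mu.

kappa-mu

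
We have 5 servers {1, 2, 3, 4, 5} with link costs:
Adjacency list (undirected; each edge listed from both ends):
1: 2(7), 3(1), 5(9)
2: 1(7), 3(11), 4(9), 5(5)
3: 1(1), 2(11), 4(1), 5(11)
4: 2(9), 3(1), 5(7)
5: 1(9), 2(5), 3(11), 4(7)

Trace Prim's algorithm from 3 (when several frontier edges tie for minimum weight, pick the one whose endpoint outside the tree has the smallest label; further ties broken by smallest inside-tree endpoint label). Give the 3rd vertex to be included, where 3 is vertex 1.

4

Prim's algorithm from 3:
Step 1: frontier [1–3 1, 3–4 1, 2–3 11, 3–5 11] → take 1–3 (1); add 1.
Step 2: frontier [1–2 7, 1–5 9, 3–4 1, 2–3 11, 3–5 11] → take 3–4 (1); add 4.
Step 3: frontier [1–2 7, 1–5 9, 2–3 11, 3–5 11, 4–5 7, 2–4 9] → take 1–2 (7); add 2.
Step 4: frontier [1–5 9, 2–5 5, 3–5 11, 4–5 7] → take 2–5 (5); add 5.
Vertex order: 3, 1, 4, 2, 5. The 3rd vertex is 4.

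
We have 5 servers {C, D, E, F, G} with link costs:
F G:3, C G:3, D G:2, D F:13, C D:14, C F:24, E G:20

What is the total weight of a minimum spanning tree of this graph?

28

Prim, starting at F.
Step 1: cheapest edge leaving the tree is F G (3); add G.
Step 2: cheapest edge leaving the tree is D G (2); add D.
Step 3: cheapest edge leaving the tree is C G (3); add C.
Step 4: cheapest edge leaving the tree is E G (20); add E.
MST edges: F G, D G, C G, E G; total weight 3+2+3+20 = 28.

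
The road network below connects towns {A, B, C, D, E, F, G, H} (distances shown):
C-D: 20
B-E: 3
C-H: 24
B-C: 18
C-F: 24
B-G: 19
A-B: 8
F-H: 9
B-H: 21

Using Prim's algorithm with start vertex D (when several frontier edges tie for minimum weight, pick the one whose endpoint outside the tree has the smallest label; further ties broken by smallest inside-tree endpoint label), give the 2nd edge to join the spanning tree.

B-C

Prim, starting at D.
Step 1: frontier [C-D 20] → take C-D (20); add C.
Step 2: frontier [B-C 18, C-F 24, C-H 24] → take B-C (18); add B.
Step 3: frontier [B-E 3, A-B 8, B-G 19, B-H 21, C-F 24, C-H 24] → take B-E (3); add E.
Step 4: frontier [A-B 8, B-G 19, B-H 21, C-F 24, C-H 24] → take A-B (8); add A.
Step 5: frontier [B-G 19, B-H 21, C-F 24, C-H 24] → take B-G (19); add G.
Step 6: frontier [B-H 21, C-F 24, C-H 24] → take B-H (21); add H.
Step 7: frontier [C-F 24, F-H 9] → take F-H (9); add F.
The 2nd edge added is B-C.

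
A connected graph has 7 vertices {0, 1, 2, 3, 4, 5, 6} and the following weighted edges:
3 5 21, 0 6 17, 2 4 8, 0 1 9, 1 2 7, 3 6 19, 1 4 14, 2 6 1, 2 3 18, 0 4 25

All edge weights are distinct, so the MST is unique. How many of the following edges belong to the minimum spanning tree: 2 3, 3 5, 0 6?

Kruskal: consider edges lightest-first.
2 6 (1): add — endpoints in different components.
1 2 (7): add — endpoints in different components.
2 4 (8): add — endpoints in different components.
0 1 (9): add — endpoints in different components.
1 4 (14): skip — 1 and 4 already connected.
0 6 (17): skip — 0 and 6 already connected.
2 3 (18): add — endpoints in different components.
3 6 (19): skip — 3 and 6 already connected.
3 5 (21): add — endpoints in different components.
MST edge set: {2 6, 1 2, 2 4, 0 1, 2 3, 3 5}.
Of the listed edges, {2 3, 3 5} are in the MST → 2.

2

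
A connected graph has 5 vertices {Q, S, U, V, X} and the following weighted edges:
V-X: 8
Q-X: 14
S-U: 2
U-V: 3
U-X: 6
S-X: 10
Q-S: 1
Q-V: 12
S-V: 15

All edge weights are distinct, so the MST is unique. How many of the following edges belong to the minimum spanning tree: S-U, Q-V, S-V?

Kruskal: consider edges lightest-first.
Q-S (1): add. Components now {Q,S} {U} {V} {X}
S-U (2): add. Components now {Q,S,U} {V} {X}
U-V (3): add. Components now {Q,S,U,V} {X}
U-X (6): add. Components now {Q,S,U,V,X}
MST edge set: {Q-S, S-U, U-V, U-X}.
Of the listed edges, {S-U} are in the MST → 1.

1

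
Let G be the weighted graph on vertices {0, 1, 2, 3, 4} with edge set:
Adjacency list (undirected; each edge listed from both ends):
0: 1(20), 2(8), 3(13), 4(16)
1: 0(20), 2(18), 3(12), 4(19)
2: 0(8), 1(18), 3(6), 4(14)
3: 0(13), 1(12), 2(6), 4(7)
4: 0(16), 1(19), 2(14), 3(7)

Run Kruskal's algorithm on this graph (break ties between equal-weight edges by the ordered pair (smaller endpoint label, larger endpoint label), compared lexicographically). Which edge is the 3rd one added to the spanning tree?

Kruskal's algorithm — process edges by increasing weight (ties by edge label):
2 3 (6): add. Components now {0} {1} {2,3} {4}
3 4 (7): add. Components now {0} {1} {2,3,4}
0 2 (8): add. Components now {0,2,3,4} {1}
1 3 (12): add. Components now {0,1,2,3,4}
The 3rd edge added is 0 2.

0-2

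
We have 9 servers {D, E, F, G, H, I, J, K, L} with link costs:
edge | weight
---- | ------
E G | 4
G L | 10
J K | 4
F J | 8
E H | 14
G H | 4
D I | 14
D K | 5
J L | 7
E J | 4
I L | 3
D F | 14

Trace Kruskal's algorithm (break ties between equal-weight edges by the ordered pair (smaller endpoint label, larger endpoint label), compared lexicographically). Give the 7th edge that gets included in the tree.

J-L

Kruskal's algorithm — process edges by increasing weight (ties by edge label):
I L (3): add — endpoints in different components.
E G (4): add — endpoints in different components.
E J (4): add — endpoints in different components.
G H (4): add — endpoints in different components.
J K (4): add — endpoints in different components.
D K (5): add — endpoints in different components.
J L (7): add — endpoints in different components.
F J (8): add — endpoints in different components.
The 7th edge added is J L.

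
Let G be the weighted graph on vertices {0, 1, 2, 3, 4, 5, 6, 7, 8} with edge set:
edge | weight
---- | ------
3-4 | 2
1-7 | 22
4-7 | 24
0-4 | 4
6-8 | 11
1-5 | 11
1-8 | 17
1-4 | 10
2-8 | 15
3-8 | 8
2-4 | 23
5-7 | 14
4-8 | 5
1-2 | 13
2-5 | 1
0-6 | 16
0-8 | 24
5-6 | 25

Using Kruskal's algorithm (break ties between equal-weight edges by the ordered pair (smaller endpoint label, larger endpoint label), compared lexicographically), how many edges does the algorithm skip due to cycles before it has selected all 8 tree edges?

2

Kruskal: consider edges lightest-first.
2-5 (1): add — endpoints in different components.
3-4 (2): add — endpoints in different components.
0-4 (4): add — endpoints in different components.
4-8 (5): add — endpoints in different components.
3-8 (8): skip — 3 and 8 already connected.
1-4 (10): add — endpoints in different components.
1-5 (11): add — endpoints in different components.
6-8 (11): add — endpoints in different components.
1-2 (13): skip — 1 and 2 already connected.
5-7 (14): add — endpoints in different components.
Edges rejected before the tree was complete: 2.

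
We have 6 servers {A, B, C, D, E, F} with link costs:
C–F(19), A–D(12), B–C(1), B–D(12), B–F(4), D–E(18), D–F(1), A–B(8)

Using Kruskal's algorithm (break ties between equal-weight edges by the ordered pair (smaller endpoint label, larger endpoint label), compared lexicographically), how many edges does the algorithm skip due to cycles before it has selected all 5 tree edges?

Kruskal's algorithm — process edges by increasing weight (ties by edge label):
B–C (1): add. Components now {A} {B,C} {D} {E} {F}
D–F (1): add. Components now {A} {B,C} {D,F} {E}
B–F (4): add. Components now {A} {B,C,D,F} {E}
A–B (8): add. Components now {A,B,C,D,F} {E}
A–D (12): skip — A and D already connected.
B–D (12): skip — B and D already connected.
D–E (18): add. Components now {A,B,C,D,E,F}
Edges rejected before the tree was complete: 2.

2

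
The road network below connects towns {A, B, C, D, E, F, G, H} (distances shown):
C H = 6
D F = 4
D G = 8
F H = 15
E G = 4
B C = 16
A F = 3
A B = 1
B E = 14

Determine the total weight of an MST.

Kruskal's algorithm — process edges by increasing weight (ties by edge label):
A B (1): add — endpoints in different components.
A F (3): add — endpoints in different components.
D F (4): add — endpoints in different components.
E G (4): add — endpoints in different components.
C H (6): add — endpoints in different components.
D G (8): add — endpoints in different components.
B E (14): skip — B and E already connected.
F H (15): add — endpoints in different components.
MST edges: A B, A F, D F, E G, C H, D G, F H; total weight 1+3+4+4+6+8+15 = 41.

41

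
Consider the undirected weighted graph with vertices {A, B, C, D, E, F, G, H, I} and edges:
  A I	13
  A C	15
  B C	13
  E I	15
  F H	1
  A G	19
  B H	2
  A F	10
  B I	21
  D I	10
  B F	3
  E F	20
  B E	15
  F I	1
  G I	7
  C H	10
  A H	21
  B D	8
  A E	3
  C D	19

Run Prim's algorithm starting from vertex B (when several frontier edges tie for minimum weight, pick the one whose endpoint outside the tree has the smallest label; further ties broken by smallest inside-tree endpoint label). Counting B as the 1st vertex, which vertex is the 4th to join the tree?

Grow the tree from B using Prim:
Step 1: cheapest edge leaving the tree is B H (2); add H.
Step 2: cheapest edge leaving the tree is F H (1); add F.
Step 3: cheapest edge leaving the tree is F I (1); add I.
Step 4: cheapest edge leaving the tree is G I (7); add G.
Step 5: cheapest edge leaving the tree is B D (8); add D.
Step 6: cheapest edge leaving the tree is A F (10); add A.
Step 7: cheapest edge leaving the tree is A E (3); add E.
Step 8: cheapest edge leaving the tree is C H (10); add C.
Vertex order: B, H, F, I, G, D, A, E, C. The 4th vertex is I.

I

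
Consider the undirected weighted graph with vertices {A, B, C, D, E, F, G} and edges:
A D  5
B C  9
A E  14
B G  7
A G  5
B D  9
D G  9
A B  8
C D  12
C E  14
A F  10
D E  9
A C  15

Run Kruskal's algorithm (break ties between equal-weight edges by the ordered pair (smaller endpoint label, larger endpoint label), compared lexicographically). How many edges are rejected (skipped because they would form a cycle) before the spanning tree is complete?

Kruskal: consider edges lightest-first.
A D (5): add — endpoints in different components.
A G (5): add — endpoints in different components.
B G (7): add — endpoints in different components.
A B (8): skip — A and B already connected.
B C (9): add — endpoints in different components.
B D (9): skip — B and D already connected.
D E (9): add — endpoints in different components.
D G (9): skip — D and G already connected.
A F (10): add — endpoints in different components.
Edges rejected before the tree was complete: 3.

3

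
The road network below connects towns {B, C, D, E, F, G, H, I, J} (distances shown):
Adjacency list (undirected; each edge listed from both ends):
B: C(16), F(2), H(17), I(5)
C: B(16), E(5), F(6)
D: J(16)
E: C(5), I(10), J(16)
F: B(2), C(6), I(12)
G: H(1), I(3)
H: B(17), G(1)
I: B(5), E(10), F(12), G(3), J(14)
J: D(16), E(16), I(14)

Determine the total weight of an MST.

Grow the tree from B using Prim:
Step 1: frontier [B–F 2, B–I 5, B–C 16, B–H 17] → take B–F (2); add F.
Step 2: frontier [B–I 5, B–C 16, B–H 17, C–F 6, F–I 12] → take B–I (5); add I.
Step 3: frontier [B–C 16, B–H 17, C–F 6, G–I 3, E–I 10, I–J 14] → take G–I (3); add G.
Step 4: frontier [B–C 16, B–H 17, C–F 6, G–H 1, E–I 10, I–J 14] → take G–H (1); add H.
Step 5: frontier [B–C 16, C–F 6, E–I 10, I–J 14] → take C–F (6); add C.
Step 6: frontier [C–E 5, E–I 10, I–J 14] → take C–E (5); add E.
Step 7: frontier [E–J 16, I–J 14] → take I–J (14); add J.
Step 8: frontier [D–J 16] → take D–J (16); add D.
MST edges: B–F, B–I, G–I, G–H, C–F, C–E, I–J, D–J; total weight 2+5+3+1+6+5+14+16 = 52.

52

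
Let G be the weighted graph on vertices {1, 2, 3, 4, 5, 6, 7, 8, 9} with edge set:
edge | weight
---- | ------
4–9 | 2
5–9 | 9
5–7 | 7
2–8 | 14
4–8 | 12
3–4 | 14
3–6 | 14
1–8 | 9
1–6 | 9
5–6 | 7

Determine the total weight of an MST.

71

Grow the tree from 8 using Prim:
Step 1: cheapest edge leaving the tree is 1–8 (9); add 1.
Step 2: cheapest edge leaving the tree is 1–6 (9); add 6.
Step 3: cheapest edge leaving the tree is 5–6 (7); add 5.
Step 4: cheapest edge leaving the tree is 5–7 (7); add 7.
Step 5: cheapest edge leaving the tree is 5–9 (9); add 9.
Step 6: cheapest edge leaving the tree is 4–9 (2); add 4.
Step 7: cheapest edge leaving the tree is 2–8 (14); add 2.
Step 8: cheapest edge leaving the tree is 3–4 (14); add 3.
MST edges: 1–8, 1–6, 5–6, 5–7, 5–9, 4–9, 2–8, 3–4; total weight 9+9+7+7+9+2+14+14 = 71.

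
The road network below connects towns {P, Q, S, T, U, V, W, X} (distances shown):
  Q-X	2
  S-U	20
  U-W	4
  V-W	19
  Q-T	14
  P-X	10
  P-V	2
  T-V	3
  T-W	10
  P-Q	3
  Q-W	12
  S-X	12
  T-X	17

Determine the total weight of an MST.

36

Prim, starting at S.
Step 1: frontier [S-X 12, S-U 20] → take S-X (12); add X.
Step 2: frontier [S-U 20, Q-X 2, P-X 10, T-X 17] → take Q-X (2); add Q.
Step 3: frontier [P-Q 3, Q-W 12, Q-T 14, S-U 20, P-X 10, T-X 17] → take P-Q (3); add P.
Step 4: frontier [P-V 2, Q-W 12, Q-T 14, S-U 20, T-X 17] → take P-V (2); add V.
Step 5: frontier [Q-W 12, Q-T 14, S-U 20, T-V 3, V-W 19, T-X 17] → take T-V (3); add T.
Step 6: frontier [Q-W 12, S-U 20, T-W 10, V-W 19] → take T-W (10); add W.
Step 7: frontier [S-U 20, U-W 4] → take U-W (4); add U.
MST edges: S-X, Q-X, P-Q, P-V, T-V, T-W, U-W; total weight 12+2+3+2+3+10+4 = 36.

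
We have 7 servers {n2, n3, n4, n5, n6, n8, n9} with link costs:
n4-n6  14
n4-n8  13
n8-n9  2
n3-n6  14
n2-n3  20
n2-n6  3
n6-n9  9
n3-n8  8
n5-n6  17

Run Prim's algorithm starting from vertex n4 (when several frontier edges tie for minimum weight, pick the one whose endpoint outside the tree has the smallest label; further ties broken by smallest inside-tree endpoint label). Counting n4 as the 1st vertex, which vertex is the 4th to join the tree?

n3

Prim's algorithm from n4:
Step 1: frontier [n4-n8 13, n4-n6 14] → take n4-n8 (13); add n8.
Step 2: frontier [n4-n6 14, n8-n9 2, n3-n8 8] → take n8-n9 (2); add n9.
Step 3: frontier [n4-n6 14, n3-n8 8, n6-n9 9] → take n3-n8 (8); add n3.
Step 4: frontier [n3-n6 14, n2-n3 20, n4-n6 14, n6-n9 9] → take n6-n9 (9); add n6.
Step 5: frontier [n2-n3 20, n2-n6 3, n5-n6 17] → take n2-n6 (3); add n2.
Step 6: frontier [n5-n6 17] → take n5-n6 (17); add n5.
Vertex order: n4, n8, n9, n3, n6, n2, n5. The 4th vertex is n3.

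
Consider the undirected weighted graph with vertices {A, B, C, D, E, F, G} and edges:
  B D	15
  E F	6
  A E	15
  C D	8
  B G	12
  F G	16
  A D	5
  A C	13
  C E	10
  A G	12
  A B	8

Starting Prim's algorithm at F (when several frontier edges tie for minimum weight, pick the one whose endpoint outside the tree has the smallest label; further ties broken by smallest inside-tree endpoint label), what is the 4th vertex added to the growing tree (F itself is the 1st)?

Grow the tree from F using Prim:
Step 1: cheapest edge leaving the tree is E F (6); add E.
Step 2: cheapest edge leaving the tree is C E (10); add C.
Step 3: cheapest edge leaving the tree is C D (8); add D.
Step 4: cheapest edge leaving the tree is A D (5); add A.
Step 5: cheapest edge leaving the tree is A B (8); add B.
Step 6: cheapest edge leaving the tree is A G (12); add G.
Vertex order: F, E, C, D, A, B, G. The 4th vertex is D.

D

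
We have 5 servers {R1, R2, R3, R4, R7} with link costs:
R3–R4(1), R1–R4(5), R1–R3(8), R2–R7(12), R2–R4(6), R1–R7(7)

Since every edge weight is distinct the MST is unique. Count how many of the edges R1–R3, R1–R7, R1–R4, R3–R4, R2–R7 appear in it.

Kruskal: consider edges lightest-first.
R3–R4 (1): add. Components now {R1} {R2} {R3,R4} {R7}
R1–R4 (5): add. Components now {R1,R3,R4} {R2} {R7}
R2–R4 (6): add. Components now {R1,R2,R3,R4} {R7}
R1–R7 (7): add. Components now {R1,R2,R3,R4,R7}
MST edge set: {R3–R4, R1–R4, R2–R4, R1–R7}.
Of the listed edges, {R1–R7, R1–R4, R3–R4} are in the MST → 3.

3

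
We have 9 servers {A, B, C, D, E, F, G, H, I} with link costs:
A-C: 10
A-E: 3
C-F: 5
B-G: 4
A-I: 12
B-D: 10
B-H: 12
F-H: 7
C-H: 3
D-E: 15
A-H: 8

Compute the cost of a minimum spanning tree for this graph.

Prim's algorithm from G:
Step 1: frontier [B-G 4] → take B-G (4); add B.
Step 2: frontier [B-D 10, B-H 12] → take B-D (10); add D.
Step 3: frontier [B-H 12, D-E 15] → take B-H (12); add H.
Step 4: frontier [D-E 15, C-H 3, F-H 7, A-H 8] → take C-H (3); add C.
Step 5: frontier [C-F 5, A-C 10, D-E 15, F-H 7, A-H 8] → take C-F (5); add F.
Step 6: frontier [A-C 10, D-E 15, A-H 8] → take A-H (8); add A.
Step 7: frontier [A-E 3, A-I 12, D-E 15] → take A-E (3); add E.
Step 8: frontier [A-I 12] → take A-I (12); add I.
MST edges: B-G, B-D, B-H, C-H, C-F, A-H, A-E, A-I; total weight 4+10+12+3+5+8+3+12 = 57.

57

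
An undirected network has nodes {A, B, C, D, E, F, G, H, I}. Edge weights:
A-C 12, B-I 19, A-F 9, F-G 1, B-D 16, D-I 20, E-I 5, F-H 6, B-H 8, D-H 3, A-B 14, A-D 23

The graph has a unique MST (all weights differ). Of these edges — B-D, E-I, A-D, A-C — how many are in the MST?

2

Kruskal's algorithm — process edges by increasing weight (ties by edge label):
F-G (1): add — endpoints in different components.
D-H (3): add — endpoints in different components.
E-I (5): add — endpoints in different components.
F-H (6): add — endpoints in different components.
B-H (8): add — endpoints in different components.
A-F (9): add — endpoints in different components.
A-C (12): add — endpoints in different components.
A-B (14): skip — A and B already connected.
B-D (16): skip — B and D already connected.
B-I (19): add — endpoints in different components.
MST edge set: {F-G, D-H, E-I, F-H, B-H, A-F, A-C, B-I}.
Of the listed edges, {E-I, A-C} are in the MST → 2.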